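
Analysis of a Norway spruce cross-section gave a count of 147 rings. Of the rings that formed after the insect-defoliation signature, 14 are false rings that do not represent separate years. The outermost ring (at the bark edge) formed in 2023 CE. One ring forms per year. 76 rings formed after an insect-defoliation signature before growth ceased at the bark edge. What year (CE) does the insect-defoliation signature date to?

1961 CE

There are 76 rings younger than the insect-defoliation signature.
Removing the 14 false rings leaves 76 − 14 = 62 true rings beyond the insect-defoliation signature.
The ring at the bark edge is 2023 CE, so the insect-defoliation signature dates to 2023 − 62 = 1961 CE.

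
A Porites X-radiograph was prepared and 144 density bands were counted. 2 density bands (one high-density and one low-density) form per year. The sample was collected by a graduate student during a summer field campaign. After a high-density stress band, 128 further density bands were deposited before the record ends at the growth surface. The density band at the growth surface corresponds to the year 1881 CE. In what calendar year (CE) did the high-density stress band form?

128 density bands post-date the high-density stress band.
Dividing by 2 density bands per year: 128 / 2 = 64 years.
1881 − 64 = 1817 CE.

1817 CE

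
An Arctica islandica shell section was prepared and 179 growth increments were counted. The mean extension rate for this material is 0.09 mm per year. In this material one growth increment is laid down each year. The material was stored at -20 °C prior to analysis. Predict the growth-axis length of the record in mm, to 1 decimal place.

179 years of growth are recorded.
179 years at 0.09 mm/year gives 0.09 × 179 = 16.1 mm.

16.1 mm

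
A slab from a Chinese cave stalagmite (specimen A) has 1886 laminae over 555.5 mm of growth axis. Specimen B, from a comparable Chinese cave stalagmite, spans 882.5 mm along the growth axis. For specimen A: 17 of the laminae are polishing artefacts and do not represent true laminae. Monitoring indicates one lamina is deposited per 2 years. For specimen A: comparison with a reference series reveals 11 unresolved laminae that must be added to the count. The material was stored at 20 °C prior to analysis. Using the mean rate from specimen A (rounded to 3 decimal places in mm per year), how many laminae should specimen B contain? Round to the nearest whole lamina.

2981 laminae

Specimen A: adjusted count: 1886 − 17 + 11 = 1880 laminae.
Specimen A: 1880 laminae at 2 years each span 1880 × 2 = 3760 years.
A: 555.5 mm over 3760 years gives 555.5 / 3760 ≈ 0.148 mm/year.
For B, 882.5 / 0.148 = 5962.84 years; at 2 years per lamina that is 5962.84 / 2 ≈ 2981 laminae.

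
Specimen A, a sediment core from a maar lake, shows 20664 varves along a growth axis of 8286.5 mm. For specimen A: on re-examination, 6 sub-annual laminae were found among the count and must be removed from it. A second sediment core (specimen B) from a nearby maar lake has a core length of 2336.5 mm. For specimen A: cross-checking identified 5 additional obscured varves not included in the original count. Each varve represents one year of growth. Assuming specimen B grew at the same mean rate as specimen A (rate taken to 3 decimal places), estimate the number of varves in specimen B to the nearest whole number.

Specimen A: adjusted count: 20664 − 6 + 5 = 20663 varves.
A: Mean rate = 8286.5 mm / 20663 years ≈ 0.401 mm/year.
Specimen B: 2336.5 mm / 0.401 mm per year = 5826.68 years ≈ 5827 varves.

5827 varves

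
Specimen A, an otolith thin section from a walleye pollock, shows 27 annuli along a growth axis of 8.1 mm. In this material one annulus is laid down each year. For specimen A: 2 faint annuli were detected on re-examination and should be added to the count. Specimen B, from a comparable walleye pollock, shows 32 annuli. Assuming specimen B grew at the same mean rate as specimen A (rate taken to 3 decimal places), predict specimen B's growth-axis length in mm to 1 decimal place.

8.9 mm

Specimen A: correcting the raw count gives 27 + 2 = 29 true annuli.
A: Mean rate = 8.1 mm / 29 years ≈ 0.279 mm/yr.
B's length ≈ 0.279 × 32 = 8.9 mm.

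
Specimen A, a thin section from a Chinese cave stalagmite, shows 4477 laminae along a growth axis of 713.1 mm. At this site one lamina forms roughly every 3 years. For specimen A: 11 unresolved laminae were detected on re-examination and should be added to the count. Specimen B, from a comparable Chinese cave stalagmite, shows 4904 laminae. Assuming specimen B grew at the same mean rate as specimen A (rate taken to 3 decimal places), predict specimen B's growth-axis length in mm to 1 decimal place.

Specimen A: after corrections the count is 4477 + 11 = 4488 laminae.
Specimen A: 4488 laminae at 3 years each span 4488 × 3 = 13464 years.
A: Extension rate ≈ 713.1 / 13464 = 0.053 mm/year.
Specimen B: multiplying by 3 years per lamina: 4904 × 3 = 14712 years. Length of B = 0.053 × 14712 = 779.7 mm.

779.7 mm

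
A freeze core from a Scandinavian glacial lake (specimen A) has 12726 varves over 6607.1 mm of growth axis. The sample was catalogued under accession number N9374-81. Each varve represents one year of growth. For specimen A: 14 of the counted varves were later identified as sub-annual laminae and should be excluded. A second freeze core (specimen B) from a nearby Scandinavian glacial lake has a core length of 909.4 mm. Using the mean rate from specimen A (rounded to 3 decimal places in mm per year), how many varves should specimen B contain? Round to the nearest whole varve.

Specimen A: true varve count = 12726 − 14 = 12712.
A: Mean rate = 6607.1 mm / 12712 years ≈ 0.520 mm per year.
Specimen B: 909.4 mm / 0.520 mm per year = 1748.85 years ≈ 1749 varves.

1749 varves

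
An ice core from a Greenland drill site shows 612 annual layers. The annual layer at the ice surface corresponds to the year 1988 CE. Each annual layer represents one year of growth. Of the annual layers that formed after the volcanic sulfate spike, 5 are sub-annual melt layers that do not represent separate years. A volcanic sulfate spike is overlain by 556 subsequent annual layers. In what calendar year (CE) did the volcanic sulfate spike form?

556 annual layers post-date the volcanic sulfate spike.
556 − 5 false = 551 true annual layers after the volcanic sulfate spike.
Counting back 551 years from 1988 CE places the volcanic sulfate spike in 1988 − 551 = 1437 CE.

1437 CE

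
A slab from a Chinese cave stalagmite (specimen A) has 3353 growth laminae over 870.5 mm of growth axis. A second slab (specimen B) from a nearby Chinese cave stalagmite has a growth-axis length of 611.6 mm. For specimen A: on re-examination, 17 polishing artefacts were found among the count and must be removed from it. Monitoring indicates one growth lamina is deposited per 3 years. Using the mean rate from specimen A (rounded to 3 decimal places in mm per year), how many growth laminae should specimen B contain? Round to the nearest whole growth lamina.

Specimen A: correcting the raw count gives 3353 − 17 = 3336 true growth laminae.
Specimen A: 3336 growth laminae at 3 years each span 3336 × 3 = 10008 years.
A: 870.5 mm over 10008 years gives 870.5 / 10008 ≈ 0.087 mm/yr.
Specimen B: 611.6 mm / 0.087 mm per year = 7029.89 years; at 3 years per growth lamina that is 7029.89 / 3 ≈ 2343 growth laminae.

2343 growth laminae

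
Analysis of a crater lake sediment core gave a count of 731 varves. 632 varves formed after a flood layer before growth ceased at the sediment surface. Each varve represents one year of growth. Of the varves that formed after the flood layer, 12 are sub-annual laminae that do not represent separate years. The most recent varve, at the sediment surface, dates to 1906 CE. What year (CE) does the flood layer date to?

There are 632 varves younger than the flood layer.
632 − 12 false = 620 true varves after the flood layer.
The varve at the sediment surface is 1906 CE, so the flood layer dates to 1906 − 620 = 1286 CE.

1286 CE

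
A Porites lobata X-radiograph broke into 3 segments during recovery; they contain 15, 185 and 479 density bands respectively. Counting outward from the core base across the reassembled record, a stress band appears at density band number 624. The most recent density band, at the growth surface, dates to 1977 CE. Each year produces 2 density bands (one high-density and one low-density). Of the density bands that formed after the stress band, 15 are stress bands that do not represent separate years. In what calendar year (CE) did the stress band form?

1957 CE

Total density bands = 15 + 185 + 479 = 679.
679 − 624 = 55 density bands lie beyond the stress band toward the growth surface.
Removing the 15 false density bands leaves 55 − 15 = 40 true density bands beyond the stress band.
With 2 density bands per year, 40 / 2 = 20 years.
The density band at the growth surface is 1977 CE, so the stress band dates to 1977 − 20 = 1957 CE.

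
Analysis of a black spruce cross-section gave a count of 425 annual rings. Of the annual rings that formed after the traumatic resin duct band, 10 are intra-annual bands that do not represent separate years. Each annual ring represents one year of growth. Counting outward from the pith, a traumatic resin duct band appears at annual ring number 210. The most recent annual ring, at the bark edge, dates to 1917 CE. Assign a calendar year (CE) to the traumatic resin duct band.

1712 CE

The traumatic resin duct band sits at annual ring 210 from the pith, so 425 − 210 = 215 annual rings formed after it.
Excluding 10 false annual rings: 215 − 10 = 205.
Counting back 205 years from 1917 CE places the traumatic resin duct band in 1917 − 205 = 1712 CE.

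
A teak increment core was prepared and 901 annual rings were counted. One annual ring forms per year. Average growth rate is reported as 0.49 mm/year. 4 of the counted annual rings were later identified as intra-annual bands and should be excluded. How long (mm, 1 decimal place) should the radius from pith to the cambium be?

439.5 mm

Correcting the raw count gives 901 − 4 = 897 true annual rings.
897 years at 0.49 mm/year gives 0.49 × 897 = 439.5 mm.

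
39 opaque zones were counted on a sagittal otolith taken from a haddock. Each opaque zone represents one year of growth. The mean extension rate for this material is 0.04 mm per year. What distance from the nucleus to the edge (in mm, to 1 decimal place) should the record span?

The record spans 39 years at 0.04 mm per year.
Length ≈ 0.04 × 39 = 1.6 mm.

1.6 mm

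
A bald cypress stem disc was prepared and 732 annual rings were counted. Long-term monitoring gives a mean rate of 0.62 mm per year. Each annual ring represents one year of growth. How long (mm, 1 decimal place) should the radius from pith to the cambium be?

The record spans 732 years at 0.62 mm per year.
Predicted length = 0.62 mm/year × 732 years = 453.8 mm.

453.8 mm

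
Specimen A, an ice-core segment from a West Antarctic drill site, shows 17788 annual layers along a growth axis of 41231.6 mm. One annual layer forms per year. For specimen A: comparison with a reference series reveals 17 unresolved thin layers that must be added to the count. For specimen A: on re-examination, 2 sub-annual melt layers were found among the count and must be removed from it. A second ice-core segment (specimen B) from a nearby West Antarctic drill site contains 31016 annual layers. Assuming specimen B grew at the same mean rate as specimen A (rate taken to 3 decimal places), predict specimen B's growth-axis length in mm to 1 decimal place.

71833.1 mm

Specimen A: correcting the raw count gives 17788 − 2 + 17 = 17803 true annual layers.
A: Mean rate = 41231.6 mm / 17803 years ≈ 2.316 mm/yr.
B's length ≈ 2.316 × 31016 = 71833.1 mm.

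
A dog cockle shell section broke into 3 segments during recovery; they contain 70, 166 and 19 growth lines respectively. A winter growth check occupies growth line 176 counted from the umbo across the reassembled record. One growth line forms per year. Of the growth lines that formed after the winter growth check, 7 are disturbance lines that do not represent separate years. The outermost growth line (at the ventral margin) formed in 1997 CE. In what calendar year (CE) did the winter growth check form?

Total growth lines = 70 + 166 + 19 = 255.
The winter growth check sits at growth line 176 from the umbo, so 255 − 176 = 79 growth lines formed after it.
79 − 7 false = 72 true growth lines after the winter growth check.
1997 − 72 = 1925 CE.

1925 CE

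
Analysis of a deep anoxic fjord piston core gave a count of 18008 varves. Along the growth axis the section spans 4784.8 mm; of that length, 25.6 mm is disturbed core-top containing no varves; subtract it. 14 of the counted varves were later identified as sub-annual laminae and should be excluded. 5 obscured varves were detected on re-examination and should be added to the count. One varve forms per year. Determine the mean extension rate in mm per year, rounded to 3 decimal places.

0.264 mm per year

True varve count = 18008 − 14 + 5 = 17999.
The growth record spans 4784.8 − 25.6 = 4759.2 mm.
Mean rate = 4759.2 mm / 17999 years ≈ 0.264 mm per year.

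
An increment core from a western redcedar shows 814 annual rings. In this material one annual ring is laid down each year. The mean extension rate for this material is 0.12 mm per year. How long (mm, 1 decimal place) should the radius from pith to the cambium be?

97.7 mm

The record spans 814 years at 0.12 mm per year.
814 years at 0.12 mm/year gives 0.12 × 814 = 97.7 mm.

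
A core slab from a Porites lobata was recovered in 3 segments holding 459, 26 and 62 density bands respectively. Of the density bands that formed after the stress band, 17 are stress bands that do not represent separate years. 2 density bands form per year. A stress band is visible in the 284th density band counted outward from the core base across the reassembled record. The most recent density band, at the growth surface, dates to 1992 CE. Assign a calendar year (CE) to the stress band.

1869 CE

Total density bands = 459 + 26 + 62 = 547.
The stress band sits at density band 284 from the core base, so 547 − 284 = 263 density bands formed after it.
Excluding 17 false density bands: 263 − 17 = 246.
246 density bands at 2 per year is 246 / 2 = 123 years.
The density band at the growth surface is 1992 CE, so the stress band dates to 1992 − 123 = 1869 CE.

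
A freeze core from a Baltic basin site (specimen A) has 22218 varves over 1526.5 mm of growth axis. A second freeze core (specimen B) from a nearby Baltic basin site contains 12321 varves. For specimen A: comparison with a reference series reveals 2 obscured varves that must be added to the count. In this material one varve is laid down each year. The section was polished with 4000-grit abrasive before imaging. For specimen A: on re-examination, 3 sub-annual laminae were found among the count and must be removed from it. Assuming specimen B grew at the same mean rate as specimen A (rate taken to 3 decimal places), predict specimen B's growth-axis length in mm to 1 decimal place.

Specimen A: correcting the raw count gives 22218 − 3 + 2 = 22217 true varves.
A: Mean rate = 1526.5 mm / 22217 years ≈ 0.069 mm per year.
Length of B = 0.069 × 12321 = 850.1 mm.

850.1 mm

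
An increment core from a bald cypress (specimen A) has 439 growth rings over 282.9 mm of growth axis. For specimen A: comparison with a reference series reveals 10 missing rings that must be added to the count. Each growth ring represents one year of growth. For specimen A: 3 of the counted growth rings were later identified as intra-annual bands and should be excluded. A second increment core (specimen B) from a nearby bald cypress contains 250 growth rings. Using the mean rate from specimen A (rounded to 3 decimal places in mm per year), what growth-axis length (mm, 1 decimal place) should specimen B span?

Specimen A: adjusted count: 439 − 3 + 10 = 446 growth rings.
A: 282.9 mm over 446 years gives 282.9 / 446 ≈ 0.634 mm/year.
Length of B = 0.634 × 250 = 158.5 mm.

158.5 mm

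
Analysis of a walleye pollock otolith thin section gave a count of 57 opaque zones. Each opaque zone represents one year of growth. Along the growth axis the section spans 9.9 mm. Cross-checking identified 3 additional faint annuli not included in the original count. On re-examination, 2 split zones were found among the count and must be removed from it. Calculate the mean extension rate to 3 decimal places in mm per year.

0.171 mm per year

After corrections the count is 57 − 2 + 3 = 58 opaque zones.
Mean rate = 9.9 mm / 58 years ≈ 0.171 mm per year.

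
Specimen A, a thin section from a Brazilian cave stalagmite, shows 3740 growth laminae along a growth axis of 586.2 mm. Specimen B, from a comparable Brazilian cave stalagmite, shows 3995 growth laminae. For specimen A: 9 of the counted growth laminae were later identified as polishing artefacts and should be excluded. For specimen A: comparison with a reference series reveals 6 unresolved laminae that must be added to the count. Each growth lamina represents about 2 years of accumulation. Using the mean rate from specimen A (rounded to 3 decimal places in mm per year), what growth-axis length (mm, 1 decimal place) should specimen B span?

Specimen A: correcting the raw count gives 3740 − 9 + 6 = 3737 true growth laminae.
Specimen A: at 2 years per growth lamina, 3737 × 2 = 7474 years.
A: 586.2 mm over 7474 years gives 586.2 / 7474 ≈ 0.078 mm/yr.
Specimen B: at 2 years per growth lamina, 3995 × 2 = 7990 years. For B, 0.078 mm/year × 7990 years = 623.2 mm.

623.2 mm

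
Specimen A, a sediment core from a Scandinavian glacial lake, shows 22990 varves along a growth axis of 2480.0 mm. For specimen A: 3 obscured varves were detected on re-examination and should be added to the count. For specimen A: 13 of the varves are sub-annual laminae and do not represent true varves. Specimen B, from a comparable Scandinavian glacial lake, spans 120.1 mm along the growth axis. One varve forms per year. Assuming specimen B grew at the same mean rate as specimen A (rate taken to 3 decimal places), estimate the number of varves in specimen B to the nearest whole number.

1112 varves

Specimen A: adjusted count: 22990 − 13 + 3 = 22980 varves.
A: 2480.0 mm over 22980 years gives 2480.0 / 22980 ≈ 0.108 mm/yr.
For B, 120.1 / 0.108 = 1112.04 years ≈ 1112 varves.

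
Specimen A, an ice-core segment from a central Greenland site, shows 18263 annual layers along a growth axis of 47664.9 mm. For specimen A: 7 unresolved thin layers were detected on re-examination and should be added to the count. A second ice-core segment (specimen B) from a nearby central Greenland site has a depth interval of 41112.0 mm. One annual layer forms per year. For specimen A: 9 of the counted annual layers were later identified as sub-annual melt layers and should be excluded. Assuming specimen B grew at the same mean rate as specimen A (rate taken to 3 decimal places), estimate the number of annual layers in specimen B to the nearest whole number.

Specimen A: adjusted count: 18263 − 9 + 7 = 18261 annual layers.
A: Extension rate ≈ 47664.9 / 18261 = 2.610 mm/yr.
B spans 41112.0 / 2.610 = 15751.72 years ≈ 15752 annual layers.

15752 annual layers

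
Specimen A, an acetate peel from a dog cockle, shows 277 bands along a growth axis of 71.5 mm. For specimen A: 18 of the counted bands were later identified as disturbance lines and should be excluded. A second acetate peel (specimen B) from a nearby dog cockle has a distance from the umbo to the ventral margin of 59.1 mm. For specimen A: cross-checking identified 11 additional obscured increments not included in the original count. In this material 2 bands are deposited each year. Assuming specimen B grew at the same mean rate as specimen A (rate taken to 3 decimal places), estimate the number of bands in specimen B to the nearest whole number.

Specimen A: after corrections the count is 277 − 18 + 11 = 270 bands.
Specimen A: 270 bands at 2 per year is 270 / 2 = 135 years.
A: 71.5 mm over 135 years gives 71.5 / 135 ≈ 0.530 mm/year.
Specimen B: 59.1 mm / 0.530 mm per year = 111.51 years; at 2 bands per year that is 111.51 × 2 ≈ 223 bands.

223 bands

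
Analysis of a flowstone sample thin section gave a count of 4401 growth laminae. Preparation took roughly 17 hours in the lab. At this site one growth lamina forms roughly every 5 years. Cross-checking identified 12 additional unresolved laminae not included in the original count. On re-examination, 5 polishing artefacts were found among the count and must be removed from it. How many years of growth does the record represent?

22040 years

After corrections the count is 4401 − 5 + 12 = 4408 growth laminae.
4408 growth laminae at 5 years each span 4408 × 5 = 22040 years.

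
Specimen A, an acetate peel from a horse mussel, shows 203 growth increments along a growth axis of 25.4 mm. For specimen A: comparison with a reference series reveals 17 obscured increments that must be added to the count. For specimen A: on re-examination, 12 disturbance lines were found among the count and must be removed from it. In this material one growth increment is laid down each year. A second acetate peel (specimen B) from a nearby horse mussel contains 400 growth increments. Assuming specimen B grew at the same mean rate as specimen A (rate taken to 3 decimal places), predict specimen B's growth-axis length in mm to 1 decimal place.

48.8 mm

Specimen A: after corrections the count is 203 − 12 + 17 = 208 growth increments.
A: Mean rate = 25.4 mm / 208 years ≈ 0.122 mm/yr.
Length of B = 0.122 × 400 = 48.8 mm.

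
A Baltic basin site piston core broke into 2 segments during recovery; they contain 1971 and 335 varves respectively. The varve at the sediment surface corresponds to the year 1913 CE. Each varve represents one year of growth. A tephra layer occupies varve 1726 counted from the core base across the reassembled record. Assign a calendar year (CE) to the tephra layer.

1333 CE

Total varves = 1971 + 335 = 2306.
2306 − 1726 = 580 varves lie beyond the tephra layer toward the sediment surface.
Counting back 580 years from 1913 CE places the tephra layer in 1913 − 580 = 1333 CE.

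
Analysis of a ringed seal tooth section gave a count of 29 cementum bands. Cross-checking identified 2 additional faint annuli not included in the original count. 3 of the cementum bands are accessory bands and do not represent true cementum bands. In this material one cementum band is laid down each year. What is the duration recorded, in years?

True cementum band count = 29 − 3 + 2 = 28.
At one cementum band per year, that is 28 years.

28 years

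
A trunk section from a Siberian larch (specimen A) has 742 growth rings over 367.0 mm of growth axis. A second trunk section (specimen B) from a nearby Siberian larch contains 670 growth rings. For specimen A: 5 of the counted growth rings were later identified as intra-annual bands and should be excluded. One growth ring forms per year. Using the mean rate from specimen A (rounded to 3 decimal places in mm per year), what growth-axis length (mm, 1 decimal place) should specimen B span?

Specimen A: adjusted count: 742 − 5 = 737 growth rings.
A: Extension rate ≈ 367.0 / 737 = 0.498 mm/yr.
Length of B = 0.498 × 670 = 333.7 mm.

333.7 mm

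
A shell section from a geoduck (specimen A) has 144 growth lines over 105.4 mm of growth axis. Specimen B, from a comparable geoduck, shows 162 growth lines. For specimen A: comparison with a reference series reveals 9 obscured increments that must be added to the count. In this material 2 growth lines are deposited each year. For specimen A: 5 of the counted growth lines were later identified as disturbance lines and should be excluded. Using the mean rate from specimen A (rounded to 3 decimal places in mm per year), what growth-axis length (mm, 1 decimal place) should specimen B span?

115.3 mm

Specimen A: correcting the raw count gives 144 − 5 + 9 = 148 true growth lines.
Specimen A: 148 growth lines at 2 per year is 148 / 2 = 74 years.
A: 105.4 mm over 74 years gives 105.4 / 74 ≈ 1.424 mm/yr.
Specimen B: 162 growth lines at 2 per year is 162 / 2 = 81 years. B's length ≈ 1.424 × 81 = 115.3 mm.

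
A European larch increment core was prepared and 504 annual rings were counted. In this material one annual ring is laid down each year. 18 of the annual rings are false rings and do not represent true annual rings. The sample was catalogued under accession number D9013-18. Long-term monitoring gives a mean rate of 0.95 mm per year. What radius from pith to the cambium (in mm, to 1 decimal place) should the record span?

After corrections the count is 504 − 18 = 486 annual rings.
Predicted length = 0.95 mm/year × 486 years = 461.7 mm.

461.7 mm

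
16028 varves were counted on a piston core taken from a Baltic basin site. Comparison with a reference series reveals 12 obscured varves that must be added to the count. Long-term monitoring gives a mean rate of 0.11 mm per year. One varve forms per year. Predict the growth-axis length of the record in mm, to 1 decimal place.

1764.4 mm

After corrections the count is 16028 + 12 = 16040 varves.
Predicted length = 0.11 mm/year × 16040 years = 1764.4 mm.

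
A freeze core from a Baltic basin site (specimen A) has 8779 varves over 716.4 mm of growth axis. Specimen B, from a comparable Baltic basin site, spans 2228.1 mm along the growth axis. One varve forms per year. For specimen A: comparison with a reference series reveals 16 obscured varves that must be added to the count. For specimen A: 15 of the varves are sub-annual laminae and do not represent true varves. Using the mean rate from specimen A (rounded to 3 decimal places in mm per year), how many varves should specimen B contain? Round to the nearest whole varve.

Specimen A: true varve count = 8779 − 15 + 16 = 8780.
A: Mean rate = 716.4 mm / 8780 years ≈ 0.082 mm/yr.
B spans 2228.1 / 0.082 = 27171.95 years ≈ 27172 varves.

27172 varves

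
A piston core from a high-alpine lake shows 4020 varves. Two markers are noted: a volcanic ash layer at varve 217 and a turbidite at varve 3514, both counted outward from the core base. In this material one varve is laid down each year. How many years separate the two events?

3297 yr

3514 − 217 = 3297 varves lie between the two events.
That is 3297 years at one varve per year.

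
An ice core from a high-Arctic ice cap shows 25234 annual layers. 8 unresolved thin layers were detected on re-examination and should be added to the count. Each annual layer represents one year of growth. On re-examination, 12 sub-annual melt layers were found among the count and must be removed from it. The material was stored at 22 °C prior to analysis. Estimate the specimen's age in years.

25230 yr

Correcting the raw count gives 25234 − 12 + 8 = 25230 true annual layers.
One annual layer per year makes the duration 25230 years.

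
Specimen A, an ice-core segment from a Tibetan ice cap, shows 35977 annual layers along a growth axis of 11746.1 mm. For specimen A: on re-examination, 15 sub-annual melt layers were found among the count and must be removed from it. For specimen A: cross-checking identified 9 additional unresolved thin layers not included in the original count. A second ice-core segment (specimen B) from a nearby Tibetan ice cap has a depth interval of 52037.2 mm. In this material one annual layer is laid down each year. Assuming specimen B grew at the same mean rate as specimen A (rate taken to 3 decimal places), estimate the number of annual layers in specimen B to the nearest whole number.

Specimen A: correcting the raw count gives 35977 − 15 + 9 = 35971 true annual layers.
A: Extension rate ≈ 11746.1 / 35971 = 0.327 mm per year.
B spans 52037.2 / 0.327 = 159135.17 years ≈ 159135 annual layers.

159135 annual layers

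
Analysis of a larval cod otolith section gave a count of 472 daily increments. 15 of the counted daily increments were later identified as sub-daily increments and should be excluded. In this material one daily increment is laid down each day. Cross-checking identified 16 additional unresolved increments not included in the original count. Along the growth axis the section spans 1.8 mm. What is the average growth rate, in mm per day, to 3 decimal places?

Adjusted count: 472 − 15 + 16 = 473 daily increments.
Mean rate = 1.8 mm / 473 days ≈ 0.004 mm per day.

0.004 mm per day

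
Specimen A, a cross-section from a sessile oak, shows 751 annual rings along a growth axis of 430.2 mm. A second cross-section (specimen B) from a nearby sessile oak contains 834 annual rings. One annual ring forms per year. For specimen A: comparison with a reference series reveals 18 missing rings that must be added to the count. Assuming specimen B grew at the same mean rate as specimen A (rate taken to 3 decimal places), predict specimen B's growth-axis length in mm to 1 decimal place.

466.2 mm

Specimen A: adjusted count: 751 + 18 = 769 annual rings.
A: Mean rate = 430.2 mm / 769 years ≈ 0.559 mm/yr.
B's length ≈ 0.559 × 834 = 466.2 mm.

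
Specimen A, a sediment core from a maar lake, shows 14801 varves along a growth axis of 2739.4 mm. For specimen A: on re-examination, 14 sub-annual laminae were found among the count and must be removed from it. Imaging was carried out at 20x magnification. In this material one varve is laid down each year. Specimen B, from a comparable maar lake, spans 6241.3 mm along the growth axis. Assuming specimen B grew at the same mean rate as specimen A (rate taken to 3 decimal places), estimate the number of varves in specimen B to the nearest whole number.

Specimen A: true varve count = 14801 − 14 = 14787.
A: Mean rate = 2739.4 mm / 14787 years ≈ 0.185 mm per year.
B spans 6241.3 / 0.185 = 33736.76 years ≈ 33737 varves.

33737 varves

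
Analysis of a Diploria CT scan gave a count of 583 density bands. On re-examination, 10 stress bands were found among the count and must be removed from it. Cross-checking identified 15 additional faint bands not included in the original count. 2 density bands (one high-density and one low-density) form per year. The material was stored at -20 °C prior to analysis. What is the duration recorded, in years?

294 yr

True density band count = 583 − 10 + 15 = 588.
Dividing by 2 density bands per year: 588 / 2 = 294 years.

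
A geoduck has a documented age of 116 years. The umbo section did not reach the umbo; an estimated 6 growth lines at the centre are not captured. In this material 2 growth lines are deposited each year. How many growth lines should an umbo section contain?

226 growth lines

Expected growth lines: 116 × 2 = 232.
232 − 6 missed = 226 growth lines expected in the prepared section.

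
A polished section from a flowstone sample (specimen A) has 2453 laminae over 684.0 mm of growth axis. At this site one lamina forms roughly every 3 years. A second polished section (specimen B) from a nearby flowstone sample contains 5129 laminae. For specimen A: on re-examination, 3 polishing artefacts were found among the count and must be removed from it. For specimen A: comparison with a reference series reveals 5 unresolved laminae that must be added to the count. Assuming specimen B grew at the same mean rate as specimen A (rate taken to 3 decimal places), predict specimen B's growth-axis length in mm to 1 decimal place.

Specimen A: adjusted count: 2453 − 3 + 5 = 2455 laminae.
Specimen A: at 3 years per lamina, 2455 × 3 = 7365 years.
A: 684.0 mm over 7365 years gives 684.0 / 7365 ≈ 0.093 mm/year.
Specimen B: at 3 years per lamina, 5129 × 3 = 15387 years. For B, 0.093 mm/year × 15387 years = 1431.0 mm.

1431.0 mm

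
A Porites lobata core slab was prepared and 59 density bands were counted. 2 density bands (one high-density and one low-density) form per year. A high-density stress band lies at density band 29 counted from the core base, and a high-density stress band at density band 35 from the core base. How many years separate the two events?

3 years

The two markers are separated by 35 − 29 = 6 density bands.
6 density bands at 2 per year is 6 / 2 = 3 years.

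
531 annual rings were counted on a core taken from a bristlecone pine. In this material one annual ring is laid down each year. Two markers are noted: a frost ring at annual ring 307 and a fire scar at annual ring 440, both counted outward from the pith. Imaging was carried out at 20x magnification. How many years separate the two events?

The two markers are separated by 440 − 307 = 133 annual rings.
At one annual ring per year, 133 years elapsed between them.

133 years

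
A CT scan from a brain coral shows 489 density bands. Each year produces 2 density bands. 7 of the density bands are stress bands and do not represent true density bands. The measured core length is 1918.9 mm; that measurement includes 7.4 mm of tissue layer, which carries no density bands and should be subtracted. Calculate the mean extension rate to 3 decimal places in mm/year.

Adjusted count: 489 − 7 = 482 density bands.
Dividing by 2 density bands per year: 482 / 2 = 241 years.
Removing the 7.4 mm offcut leaves 1918.9 − 7.4 = 1911.5 mm.
Mean rate = 1911.5 mm / 241 years ≈ 7.932 mm/year.

7.932 mm/year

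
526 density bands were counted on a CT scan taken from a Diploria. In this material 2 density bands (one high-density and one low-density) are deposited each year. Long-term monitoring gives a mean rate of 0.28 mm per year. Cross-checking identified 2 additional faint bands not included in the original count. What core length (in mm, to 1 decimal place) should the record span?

True density band count = 526 + 2 = 528.
528 density bands at 2 per year is 528 / 2 = 264 years.
Predicted length = 0.28 mm/year × 264 years = 73.9 mm.

73.9 mm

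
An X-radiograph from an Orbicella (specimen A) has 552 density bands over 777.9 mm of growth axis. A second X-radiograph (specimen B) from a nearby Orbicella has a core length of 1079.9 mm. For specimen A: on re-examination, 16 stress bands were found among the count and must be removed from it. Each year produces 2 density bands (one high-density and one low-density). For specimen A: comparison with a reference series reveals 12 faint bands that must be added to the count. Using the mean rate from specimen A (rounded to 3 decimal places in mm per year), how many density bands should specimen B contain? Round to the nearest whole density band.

Specimen A: true density band count = 552 − 16 + 12 = 548.
Specimen A: dividing by 2 density bands per year: 548 / 2 = 274 years.
A: Mean rate = 777.9 mm / 274 years ≈ 2.839 mm/yr.
For B, 1079.9 / 2.839 = 380.38 years; at 2 density bands per year that is 380.38 × 2 ≈ 761 density bands.

761 density bands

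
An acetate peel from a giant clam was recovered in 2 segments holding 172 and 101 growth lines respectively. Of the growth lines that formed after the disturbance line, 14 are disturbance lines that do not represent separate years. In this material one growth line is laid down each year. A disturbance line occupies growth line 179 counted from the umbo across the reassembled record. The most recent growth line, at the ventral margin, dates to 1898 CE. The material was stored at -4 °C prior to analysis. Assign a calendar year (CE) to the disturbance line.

Total growth lines = 172 + 101 = 273.
Between growth line 179 and the ventral margin there are 273 − 179 = 94 growth lines.
Excluding 14 false growth lines: 94 − 14 = 80.
The growth line at the ventral margin is 1898 CE, so the disturbance line dates to 1898 − 80 = 1818 CE.

1818 CE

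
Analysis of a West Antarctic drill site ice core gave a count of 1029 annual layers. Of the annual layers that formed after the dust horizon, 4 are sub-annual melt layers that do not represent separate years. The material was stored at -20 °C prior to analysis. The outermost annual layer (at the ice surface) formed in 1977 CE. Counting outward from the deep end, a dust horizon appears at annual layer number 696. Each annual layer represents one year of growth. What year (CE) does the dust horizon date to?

1648 CE

The dust horizon sits at annual layer 696 from the deep end, so 1029 − 696 = 333 annual layers formed after it.
Excluding 4 false annual layers: 333 − 4 = 329.
Counting back 329 years from 1977 CE places the dust horizon in 1977 − 329 = 1648 CE.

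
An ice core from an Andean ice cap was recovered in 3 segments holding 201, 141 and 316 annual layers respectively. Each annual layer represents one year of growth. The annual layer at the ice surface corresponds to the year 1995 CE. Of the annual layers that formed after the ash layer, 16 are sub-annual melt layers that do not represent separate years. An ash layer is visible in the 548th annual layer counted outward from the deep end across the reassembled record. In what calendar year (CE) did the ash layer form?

Total annual layers = 201 + 141 + 316 = 658.
The ash layer sits at annual layer 548 from the deep end, so 658 − 548 = 110 annual layers formed after it.
110 − 16 false = 94 true annual layers after the ash layer.
Counting back 94 years from 1995 CE places the ash layer in 1995 − 94 = 1901 CE.

1901 CE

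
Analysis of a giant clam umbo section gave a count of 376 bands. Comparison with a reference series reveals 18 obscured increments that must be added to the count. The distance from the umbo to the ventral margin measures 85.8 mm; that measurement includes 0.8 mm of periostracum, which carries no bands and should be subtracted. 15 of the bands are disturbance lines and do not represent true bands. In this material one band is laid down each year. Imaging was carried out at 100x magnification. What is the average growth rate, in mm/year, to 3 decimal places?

0.224 mm/year

Adjusted count: 376 − 15 + 18 = 379 bands.
The growth record spans 85.8 − 0.8 = 85.0 mm.
Extension rate ≈ 85.0 / 379 = 0.224 mm/year.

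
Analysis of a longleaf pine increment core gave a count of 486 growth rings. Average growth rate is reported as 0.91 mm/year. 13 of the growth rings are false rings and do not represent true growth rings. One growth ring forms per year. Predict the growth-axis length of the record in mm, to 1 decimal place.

After corrections the count is 486 − 13 = 473 growth rings.
Predicted length = 0.91 mm/year × 473 years = 430.4 mm.

430.4 mm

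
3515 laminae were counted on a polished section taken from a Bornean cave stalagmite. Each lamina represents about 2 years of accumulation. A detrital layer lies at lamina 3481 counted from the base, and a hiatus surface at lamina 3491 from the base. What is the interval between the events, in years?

20 years

Separation: 3491 − 3481 = 10 laminae.
10 laminae at 2 years each span 10 × 2 = 20 years.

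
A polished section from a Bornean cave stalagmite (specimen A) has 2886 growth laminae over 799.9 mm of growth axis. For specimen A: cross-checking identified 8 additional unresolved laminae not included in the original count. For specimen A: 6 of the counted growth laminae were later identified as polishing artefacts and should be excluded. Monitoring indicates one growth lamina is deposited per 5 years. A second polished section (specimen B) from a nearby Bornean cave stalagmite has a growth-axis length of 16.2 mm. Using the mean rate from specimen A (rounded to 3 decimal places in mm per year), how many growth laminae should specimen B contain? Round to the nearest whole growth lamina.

Specimen A: after corrections the count is 2886 − 6 + 8 = 2888 growth laminae.
Specimen A: multiplying by 5 years per growth lamina: 2888 × 5 = 14440 years.
A: 799.9 mm over 14440 years gives 799.9 / 14440 ≈ 0.055 mm per year.
B spans 16.2 / 0.055 = 294.55 years; at 5 years per growth lamina that is 294.55 / 5 ≈ 59 growth laminae.

59 growth laminae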